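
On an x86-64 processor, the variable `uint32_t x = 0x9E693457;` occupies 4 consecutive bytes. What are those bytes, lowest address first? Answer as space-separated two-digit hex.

57 34 69 9E

Split into bytes (most-significant first): 9E 69 34 57.
In little-endian order the low byte comes first in memory.
So at ascending addresses the bytes are 57 34 69 9E.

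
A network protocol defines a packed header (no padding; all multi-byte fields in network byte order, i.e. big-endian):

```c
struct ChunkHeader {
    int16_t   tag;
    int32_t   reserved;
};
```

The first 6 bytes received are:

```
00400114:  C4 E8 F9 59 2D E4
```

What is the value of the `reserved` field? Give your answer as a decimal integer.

`reserved` follows `tag` (2 bytes), so it starts at byte offset 2 and occupies 4 bytes.
Bytes at offsets 2..5: F9 59 2D E4.
Big-endian stores the most-significant byte at the lowest address.
The bytes are already most-significant first: 0xF9592DE4.
Top bit is set, so as a signed 32-bit value this is 0xF9592DE4 − 2^32 = -111596060.

-111596060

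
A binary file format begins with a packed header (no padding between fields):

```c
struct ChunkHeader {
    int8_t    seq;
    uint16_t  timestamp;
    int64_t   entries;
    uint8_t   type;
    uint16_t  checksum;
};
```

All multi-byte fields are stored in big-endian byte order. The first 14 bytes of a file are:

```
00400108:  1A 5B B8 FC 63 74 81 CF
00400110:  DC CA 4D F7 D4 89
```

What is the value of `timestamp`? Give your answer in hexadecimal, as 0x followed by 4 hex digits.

`timestamp` follows `seq` (1 byte), so it starts at byte offset 1 and occupies 2 bytes.
Bytes at offsets 1..2: 5B B8.
Big-endian stores the most-significant byte at the lowest address.
The bytes are already most-significant first: 0x5BB8.

0x5BB8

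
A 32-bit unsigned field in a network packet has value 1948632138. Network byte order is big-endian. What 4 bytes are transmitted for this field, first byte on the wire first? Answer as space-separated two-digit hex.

74 25 C4 4A

1948632138 in hexadecimal, padded to 32 bits, is 0x7425C44A.
Split into bytes (most-significant first): 74 25 C4 4A.
Big-endian: lowest address holds the most-significant byte.
So the memory order matches the most-significant-first order: 74 25 C4 4A.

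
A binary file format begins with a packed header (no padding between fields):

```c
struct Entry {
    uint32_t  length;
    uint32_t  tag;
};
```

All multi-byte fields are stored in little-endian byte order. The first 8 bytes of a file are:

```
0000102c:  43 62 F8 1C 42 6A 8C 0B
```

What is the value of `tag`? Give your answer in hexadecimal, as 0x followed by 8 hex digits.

0x0B8C6A42

`tag` follows `length` (4 bytes), so it starts at byte offset 4 and occupies 4 bytes.
Bytes at offsets 4..7: 42 6A 8C 0B.
Little-endian stores the least-significant byte at the lowest address.
Reassemble most-significant byte first: 0B 8C 6A 42 → 0x0B8C6A42.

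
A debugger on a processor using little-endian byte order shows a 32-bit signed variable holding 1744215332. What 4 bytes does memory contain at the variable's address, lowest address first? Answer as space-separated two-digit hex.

24 9D F6 67

1744215332 in hexadecimal, padded to 32 bits, is 0x67F69D24.
Split into bytes (most-significant first): 67 F6 9D 24.
Little-endian stores the least-significant byte at the lowest address.
So at ascending addresses the bytes are 24 9D F6 67.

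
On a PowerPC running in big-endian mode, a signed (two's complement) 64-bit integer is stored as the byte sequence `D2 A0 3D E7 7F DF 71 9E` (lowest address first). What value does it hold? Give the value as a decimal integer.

-3269545264978890338

In big-endian order the high byte comes first in memory.
The bytes are already most-significant first: 0xD2A03DE77FDF719E.
Top bit is set, so as a signed 64-bit value this is 0xD2A03DE77FDF719E − 2^64 = -3269545264978890338.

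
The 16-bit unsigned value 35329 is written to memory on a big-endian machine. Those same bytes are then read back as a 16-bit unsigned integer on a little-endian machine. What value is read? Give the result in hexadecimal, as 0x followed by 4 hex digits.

35329 in 16-bit hexadecimal is 0x8A01.
Stored big-endian, the bytes at ascending addresses are 8A 01.
Read back as little-endian, the first byte is least significant, giving 0x018A.

0x018A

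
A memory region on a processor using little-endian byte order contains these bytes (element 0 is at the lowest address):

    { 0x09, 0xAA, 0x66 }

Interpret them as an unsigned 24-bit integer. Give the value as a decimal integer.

6728201

Little-endian stores the least-significant byte at the lowest address.
Reassemble most-significant byte first: 66 AA 09 → 0x66AA09.
0x66AA09 = 6728201.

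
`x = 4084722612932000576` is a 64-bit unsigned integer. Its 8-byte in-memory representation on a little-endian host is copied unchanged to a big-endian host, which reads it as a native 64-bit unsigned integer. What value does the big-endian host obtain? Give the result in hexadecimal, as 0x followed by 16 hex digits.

0x403BD11D93D9AF38

4084722612932000576 in 64-bit hexadecimal is 0x38AFD9931DD13B40.
Stored little-endian, the bytes at ascending addresses are 40 3B D1 1D 93 D9 AF 38.
Read back as big-endian, the last byte is least significant, giving 0x403BD11D93D9AF38.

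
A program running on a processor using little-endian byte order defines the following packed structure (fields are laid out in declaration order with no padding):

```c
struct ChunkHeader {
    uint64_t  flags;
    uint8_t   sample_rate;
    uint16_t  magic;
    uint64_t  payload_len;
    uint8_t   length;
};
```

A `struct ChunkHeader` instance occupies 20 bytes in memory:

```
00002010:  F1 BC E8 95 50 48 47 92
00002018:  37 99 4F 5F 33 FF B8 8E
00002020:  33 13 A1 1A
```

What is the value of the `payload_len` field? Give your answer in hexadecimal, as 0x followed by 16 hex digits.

`payload_len` follows `flags` (8 B), `sample_rate` (1 B), `magic` (2 B), so it starts at offset 8 + 1 + 2 = 11 and occupies 8 bytes.
Bytes at offsets 11..18: 5F 33 FF B8 8E 33 13 A1.
Little-endian: lowest address holds the least-significant byte.
Reassemble most-significant byte first: A1 13 33 8E B8 FF 33 5F → 0xA113338EB8FF335F.

0xA113338EB8FF335F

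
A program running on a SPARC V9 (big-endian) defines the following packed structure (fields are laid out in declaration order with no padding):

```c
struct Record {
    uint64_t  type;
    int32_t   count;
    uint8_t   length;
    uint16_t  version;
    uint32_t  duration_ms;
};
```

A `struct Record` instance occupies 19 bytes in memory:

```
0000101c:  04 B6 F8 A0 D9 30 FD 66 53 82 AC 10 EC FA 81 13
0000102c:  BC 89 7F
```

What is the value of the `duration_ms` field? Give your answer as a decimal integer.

331123071

`duration_ms` follows `type` (8 B), `count` (4 B), `length` (1 B), `version` (2 B), so it starts at offset 8 + 4 + 1 + 2 = 15 and occupies 4 bytes.
Bytes at offsets 15..18: 13 BC 89 7F.
In big-endian order the high byte comes first in memory.
The bytes are already most-significant first: 0x13BC897F.
0x13BC897F = 331123071.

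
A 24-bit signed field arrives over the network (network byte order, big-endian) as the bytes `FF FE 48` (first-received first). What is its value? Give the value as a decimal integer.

Big-endian stores the most-significant byte at the lowest address.
The bytes are already most-significant first: 0xFFFE48.
Top bit is set, so as a signed 24-bit value this is 0xFFFE48 − 2^24 = -440.

-440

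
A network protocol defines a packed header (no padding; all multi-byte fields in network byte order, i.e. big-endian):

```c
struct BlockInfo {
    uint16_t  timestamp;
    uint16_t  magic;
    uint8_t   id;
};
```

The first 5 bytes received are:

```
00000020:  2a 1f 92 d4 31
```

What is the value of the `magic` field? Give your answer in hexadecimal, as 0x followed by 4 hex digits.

0x92D4

`magic` follows `timestamp` (2 bytes), so it starts at byte offset 2 and occupies 2 bytes.
Bytes at offsets 2..3: 92 D4.
Big-endian: lowest address holds the most-significant byte.
The bytes are already most-significant first: 0x92D4.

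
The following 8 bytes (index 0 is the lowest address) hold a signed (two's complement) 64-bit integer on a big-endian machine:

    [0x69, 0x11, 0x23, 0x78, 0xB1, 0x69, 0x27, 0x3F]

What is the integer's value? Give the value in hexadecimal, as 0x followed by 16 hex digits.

0x69112378B169273F

Big-endian stores the most-significant byte at the lowest address.
The bytes are already most-significant first: 0x69112378B169273F.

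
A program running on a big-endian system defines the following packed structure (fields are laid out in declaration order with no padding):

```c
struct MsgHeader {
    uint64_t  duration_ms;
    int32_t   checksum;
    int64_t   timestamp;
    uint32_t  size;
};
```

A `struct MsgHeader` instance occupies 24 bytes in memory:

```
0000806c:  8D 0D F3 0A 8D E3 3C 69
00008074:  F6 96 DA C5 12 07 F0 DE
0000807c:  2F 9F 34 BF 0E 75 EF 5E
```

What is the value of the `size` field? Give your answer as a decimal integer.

`size` follows `duration_ms` (8 B), `checksum` (4 B), `timestamp` (8 B), so it starts at offset 8 + 4 + 8 = 20 and occupies 4 bytes.
Bytes at offsets 20..23: 0E 75 EF 5E.
Big-endian: lowest address holds the most-significant byte.
The bytes are already most-significant first: 0x0E75EF5E.
0x0E75EF5E = 242610014.

242610014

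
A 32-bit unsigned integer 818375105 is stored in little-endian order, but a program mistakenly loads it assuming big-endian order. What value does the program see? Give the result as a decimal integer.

3244934960

818375105 in 32-bit hexadecimal is 0x30C769C1.
Stored little-endian, the bytes at ascending addresses are C1 69 C7 30.
Read back as big-endian, the last byte is least significant, giving 0xC169C730.
0xC169C730 = 3244934960.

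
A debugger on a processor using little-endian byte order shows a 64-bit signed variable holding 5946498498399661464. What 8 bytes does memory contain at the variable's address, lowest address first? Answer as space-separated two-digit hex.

5946498498399661464 in hexadecimal, padded to 64 bits, is 0x528634E0DE816D98.
Split into bytes (most-significant first): 52 86 34 E0 DE 81 6D 98.
Little-endian stores the least-significant byte at the lowest address.
So at ascending addresses the bytes are 98 6D 81 DE E0 34 86 52.

98 6D 81 DE E0 34 86 52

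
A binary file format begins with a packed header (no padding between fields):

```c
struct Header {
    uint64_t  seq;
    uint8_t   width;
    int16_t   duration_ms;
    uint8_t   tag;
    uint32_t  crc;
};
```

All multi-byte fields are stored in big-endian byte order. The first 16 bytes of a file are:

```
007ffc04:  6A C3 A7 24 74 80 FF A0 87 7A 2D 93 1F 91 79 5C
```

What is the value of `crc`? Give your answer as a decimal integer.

529627484

`crc` follows `seq` (8 B), `width` (1 B), `duration_ms` (2 B), `tag` (1 B), so it starts at offset 8 + 1 + 2 + 1 = 12 and occupies 4 bytes.
Bytes at offsets 12..15: 1F 91 79 5C.
Big-endian stores the most-significant byte at the lowest address.
The bytes are already most-significant first: 0x1F91795C.
0x1F91795C = 529627484.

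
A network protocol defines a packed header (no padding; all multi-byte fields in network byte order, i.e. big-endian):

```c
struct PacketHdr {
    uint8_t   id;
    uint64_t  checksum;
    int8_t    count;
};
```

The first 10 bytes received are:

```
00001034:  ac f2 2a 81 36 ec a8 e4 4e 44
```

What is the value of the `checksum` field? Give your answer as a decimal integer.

17449901779099116622

`checksum` follows `id` (1 byte), so it starts at byte offset 1 and occupies 8 bytes.
Bytes at offsets 1..8: F2 2A 81 36 EC A8 E4 4E.
Big-endian: lowest address holds the most-significant byte.
The bytes are already most-significant first: 0xF22A8136ECA8E44E.
0xF22A8136ECA8E44E = 17449901779099116622.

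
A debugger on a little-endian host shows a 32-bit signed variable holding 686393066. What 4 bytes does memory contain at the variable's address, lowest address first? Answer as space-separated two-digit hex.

686393066 in hexadecimal, padded to 32 bits, is 0x28E986EA.
Split into bytes (most-significant first): 28 E9 86 EA.
Little-endian stores the least-significant byte at the lowest address.
So at ascending addresses the bytes are EA 86 E9 28.

EA 86 E9 28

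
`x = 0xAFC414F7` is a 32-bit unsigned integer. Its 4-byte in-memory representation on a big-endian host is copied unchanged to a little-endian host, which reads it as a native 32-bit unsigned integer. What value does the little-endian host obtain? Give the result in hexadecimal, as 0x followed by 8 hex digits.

0xF714C4AF

Stored big-endian, the bytes at ascending addresses are AF C4 14 F7.
Read back as little-endian, the first byte is least significant, giving 0xF714C4AF.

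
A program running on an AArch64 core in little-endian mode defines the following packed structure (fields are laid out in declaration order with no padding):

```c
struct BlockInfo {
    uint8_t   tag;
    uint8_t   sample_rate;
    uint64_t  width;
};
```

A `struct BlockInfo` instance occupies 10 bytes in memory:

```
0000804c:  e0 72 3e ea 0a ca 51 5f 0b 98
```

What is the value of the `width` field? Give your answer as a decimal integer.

10955955323395566142

`width` follows `tag` (1 B), `sample_rate` (1 B), so it starts at offset 1 + 1 = 2 and occupies 8 bytes.
Bytes at offsets 2..9: 3E EA 0A CA 51 5F 0B 98.
In little-endian order the low byte comes first in memory.
Reassemble most-significant byte first: 98 0B 5F 51 CA 0A EA 3E → 0x980B5F51CA0AEA3E.
0x980B5F51CA0AEA3E = 10955955323395566142.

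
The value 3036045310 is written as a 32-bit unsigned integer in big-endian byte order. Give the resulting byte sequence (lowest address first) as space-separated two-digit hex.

3036045310 in hexadecimal, padded to 32 bits, is 0xB4F65FFE.
Split into bytes (most-significant first): B4 F6 5F FE.
In big-endian order the high byte comes first in memory.
So the memory order matches the most-significant-first order: B4 F6 5F FE.

B4 F6 5F FE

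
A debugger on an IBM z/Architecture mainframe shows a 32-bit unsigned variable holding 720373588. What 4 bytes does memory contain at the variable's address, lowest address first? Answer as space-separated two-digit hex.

2A F0 07 54

720373588 in hexadecimal, padded to 32 bits, is 0x2AF00754.
Split into bytes (most-significant first): 2A F0 07 54.
Big-endian stores the most-significant byte at the lowest address.
So the memory order matches the most-significant-first order: 2A F0 07 54.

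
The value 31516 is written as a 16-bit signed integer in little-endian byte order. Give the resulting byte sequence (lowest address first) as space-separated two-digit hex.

31516 in hexadecimal, padded to 16 bits, is 0x7B1C.
Split into bytes (most-significant first): 7B 1C.
Little-endian: lowest address holds the least-significant byte.
So at ascending addresses the bytes are 1C 7B.

1C 7B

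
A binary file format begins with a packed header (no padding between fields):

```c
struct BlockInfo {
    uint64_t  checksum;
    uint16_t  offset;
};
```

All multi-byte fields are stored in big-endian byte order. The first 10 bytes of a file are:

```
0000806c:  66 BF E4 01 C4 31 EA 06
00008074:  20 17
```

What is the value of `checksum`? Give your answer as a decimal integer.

7403887008658090502

`checksum` is the first field, at byte offset 0, occupying 8 bytes.
Bytes at offsets 0..7: 66 BF E4 01 C4 31 EA 06.
Big-endian: lowest address holds the most-significant byte.
The bytes are already most-significant first: 0x66BFE401C431EA06.
0x66BFE401C431EA06 = 7403887008658090502.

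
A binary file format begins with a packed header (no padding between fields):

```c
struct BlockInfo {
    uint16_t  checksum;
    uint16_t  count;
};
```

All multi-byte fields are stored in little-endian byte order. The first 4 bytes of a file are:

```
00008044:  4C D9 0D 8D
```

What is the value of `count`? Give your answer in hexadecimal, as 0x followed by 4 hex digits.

0x8D0D

`count` follows `checksum` (2 bytes), so it starts at byte offset 2 and occupies 2 bytes.
Bytes at offsets 2..3: 0D 8D.
Little-endian: lowest address holds the least-significant byte.
Reassemble most-significant byte first: 8D 0D → 0x8D0D.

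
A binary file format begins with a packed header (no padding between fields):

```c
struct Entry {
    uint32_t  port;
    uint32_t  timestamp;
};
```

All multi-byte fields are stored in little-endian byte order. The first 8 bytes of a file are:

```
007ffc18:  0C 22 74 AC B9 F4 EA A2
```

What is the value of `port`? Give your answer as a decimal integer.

`port` is the first field, at byte offset 0, occupying 4 bytes.
Bytes at offsets 0..3: 0C 22 74 AC.
In little-endian order the low byte comes first in memory.
Reassemble most-significant byte first: AC 74 22 0C → 0xAC74220C.
0xAC74220C = 2893292044.

2893292044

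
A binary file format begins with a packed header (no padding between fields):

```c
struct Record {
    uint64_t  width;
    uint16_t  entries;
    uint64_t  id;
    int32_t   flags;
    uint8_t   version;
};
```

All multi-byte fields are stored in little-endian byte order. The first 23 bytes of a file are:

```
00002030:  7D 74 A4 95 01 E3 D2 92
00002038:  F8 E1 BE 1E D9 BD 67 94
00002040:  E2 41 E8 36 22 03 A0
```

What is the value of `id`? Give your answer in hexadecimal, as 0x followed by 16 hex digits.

`id` follows `width` (8 B), `entries` (2 B), so it starts at offset 8 + 2 = 10 and occupies 8 bytes.
Bytes at offsets 10..17: BE 1E D9 BD 67 94 E2 41.
Little-endian: lowest address holds the least-significant byte.
Reassemble most-significant byte first: 41 E2 94 67 BD D9 1E BE → 0x41E29467BDD91EBE.

0x41E29467BDD91EBE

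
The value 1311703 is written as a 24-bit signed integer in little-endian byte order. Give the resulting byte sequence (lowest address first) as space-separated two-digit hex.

D7 03 14

1311703 in hexadecimal, padded to 24 bits, is 0x1403D7.
Split into bytes (most-significant first): 14 03 D7.
Little-endian stores the least-significant byte at the lowest address.
So at ascending addresses the bytes are D7 03 14.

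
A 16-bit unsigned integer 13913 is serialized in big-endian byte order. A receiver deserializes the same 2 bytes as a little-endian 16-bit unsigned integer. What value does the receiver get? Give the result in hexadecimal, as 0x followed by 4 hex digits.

0x5936

13913 in 16-bit hexadecimal is 0x3659.
Stored big-endian, the bytes at ascending addresses are 36 59.
Read back as little-endian, the first byte is least significant, giving 0x5936.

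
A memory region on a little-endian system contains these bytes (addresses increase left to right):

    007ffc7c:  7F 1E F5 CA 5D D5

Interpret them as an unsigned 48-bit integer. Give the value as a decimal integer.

In little-endian order the low byte comes first in memory.
Reassemble most-significant byte first: D5 5D CA F5 1E 7F → 0xD55DCAF51E7F.
0xD55DCAF51E7F = 234598813736575.

234598813736575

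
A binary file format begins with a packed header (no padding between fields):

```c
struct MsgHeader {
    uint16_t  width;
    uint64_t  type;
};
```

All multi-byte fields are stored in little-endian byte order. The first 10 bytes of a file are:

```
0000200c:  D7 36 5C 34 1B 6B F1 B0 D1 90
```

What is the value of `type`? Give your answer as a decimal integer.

`type` follows `width` (2 bytes), so it starts at byte offset 2 and occupies 8 bytes.
Bytes at offsets 2..9: 5C 34 1B 6B F1 B0 D1 90.
In little-endian order the low byte comes first in memory.
Reassemble most-significant byte first: 90 D1 B0 F1 6B 1B 34 5C → 0x90D1B0F16B1B345C.
0x90D1B0F16B1B345C = 10435316362524701788.

10435316362524701788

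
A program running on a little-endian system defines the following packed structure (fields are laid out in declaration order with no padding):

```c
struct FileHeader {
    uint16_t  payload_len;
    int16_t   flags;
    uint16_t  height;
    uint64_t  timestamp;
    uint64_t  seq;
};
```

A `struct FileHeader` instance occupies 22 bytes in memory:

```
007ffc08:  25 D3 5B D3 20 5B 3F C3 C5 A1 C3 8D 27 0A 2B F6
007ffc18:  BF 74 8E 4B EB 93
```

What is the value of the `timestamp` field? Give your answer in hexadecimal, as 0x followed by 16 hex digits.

0x0A278DC3A1C5C33F

`timestamp` follows `payload_len` (2 B), `flags` (2 B), `height` (2 B), so it starts at offset 2 + 2 + 2 = 6 and occupies 8 bytes.
Bytes at offsets 6..13: 3F C3 C5 A1 C3 8D 27 0A.
In little-endian order the low byte comes first in memory.
Reassemble most-significant byte first: 0A 27 8D C3 A1 C5 C3 3F → 0x0A278DC3A1C5C33F.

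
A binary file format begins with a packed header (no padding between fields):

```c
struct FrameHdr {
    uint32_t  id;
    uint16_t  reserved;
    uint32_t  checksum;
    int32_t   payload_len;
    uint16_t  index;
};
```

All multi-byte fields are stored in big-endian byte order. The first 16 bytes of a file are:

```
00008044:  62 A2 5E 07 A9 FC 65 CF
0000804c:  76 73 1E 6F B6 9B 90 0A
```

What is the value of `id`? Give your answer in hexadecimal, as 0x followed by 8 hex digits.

0x62A25E07

`id` is the first field, at byte offset 0, occupying 4 bytes.
Bytes at offsets 0..3: 62 A2 5E 07.
Big-endian: lowest address holds the most-significant byte.
The bytes are already most-significant first: 0x62A25E07.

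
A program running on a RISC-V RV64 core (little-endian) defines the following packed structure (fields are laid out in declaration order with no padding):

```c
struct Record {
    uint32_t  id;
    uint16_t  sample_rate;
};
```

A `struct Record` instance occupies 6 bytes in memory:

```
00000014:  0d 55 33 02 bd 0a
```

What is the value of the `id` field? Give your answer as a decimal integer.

36918541

`id` is the first field, at byte offset 0, occupying 4 bytes.
Bytes at offsets 0..3: 0D 55 33 02.
In little-endian order the low byte comes first in memory.
Reassemble most-significant byte first: 02 33 55 0D → 0x0233550D.
0x0233550D = 36918541.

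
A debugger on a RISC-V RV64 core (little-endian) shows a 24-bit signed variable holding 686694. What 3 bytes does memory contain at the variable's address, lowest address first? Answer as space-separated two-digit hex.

66 7A 0A

686694 in hexadecimal, padded to 24 bits, is 0x0A7A66.
Split into bytes (most-significant first): 0A 7A 66.
Little-endian: lowest address holds the least-significant byte.
So at ascending addresses the bytes are 66 7A 0A.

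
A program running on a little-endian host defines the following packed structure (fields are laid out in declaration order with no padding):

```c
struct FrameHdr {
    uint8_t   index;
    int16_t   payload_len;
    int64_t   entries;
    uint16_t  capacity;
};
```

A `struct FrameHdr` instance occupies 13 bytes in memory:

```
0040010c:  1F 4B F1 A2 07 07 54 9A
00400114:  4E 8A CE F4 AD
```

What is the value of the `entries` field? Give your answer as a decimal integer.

-3563949730368649310

`entries` follows `index` (1 B), `payload_len` (2 B), so it starts at offset 1 + 2 = 3 and occupies 8 bytes.
Bytes at offsets 3..10: A2 07 07 54 9A 4E 8A CE.
Little-endian stores the least-significant byte at the lowest address.
Reassemble most-significant byte first: CE 8A 4E 9A 54 07 07 A2 → 0xCE8A4E9A540707A2.
Top bit is set, so as a signed 64-bit value this is 0xCE8A4E9A540707A2 − 2^64 = -3563949730368649310.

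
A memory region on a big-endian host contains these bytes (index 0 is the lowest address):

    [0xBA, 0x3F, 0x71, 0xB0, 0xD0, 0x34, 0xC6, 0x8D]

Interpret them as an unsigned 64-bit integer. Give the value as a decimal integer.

Big-endian stores the most-significant byte at the lowest address.
The bytes are already most-significant first: 0xBA3F71B0D034C68D.
0xBA3F71B0D034C68D = 13420570418808669837.

13420570418808669837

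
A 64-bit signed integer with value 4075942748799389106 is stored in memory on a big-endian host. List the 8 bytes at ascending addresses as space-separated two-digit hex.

4075942748799389106 in hexadecimal, padded to 64 bits, is 0x3890A855B3044DB2.
Split into bytes (most-significant first): 38 90 A8 55 B3 04 4D B2.
Big-endian stores the most-significant byte at the lowest address.
So the memory order matches the most-significant-first order: 38 90 A8 55 B3 04 4D B2.

38 90 A8 55 B3 04 4D B2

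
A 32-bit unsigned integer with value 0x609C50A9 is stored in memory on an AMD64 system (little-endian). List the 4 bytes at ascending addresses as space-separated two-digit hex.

Split into bytes (most-significant first): 60 9C 50 A9.
In little-endian order the low byte comes first in memory.
So at ascending addresses the bytes are A9 50 9C 60.

A9 50 9C 60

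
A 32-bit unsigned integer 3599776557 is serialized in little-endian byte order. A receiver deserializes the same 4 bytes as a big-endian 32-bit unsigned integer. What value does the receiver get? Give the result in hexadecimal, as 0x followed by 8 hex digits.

0x2D3B90D6

3599776557 in 32-bit hexadecimal is 0xD6903B2D.
Stored little-endian, the bytes at ascending addresses are 2D 3B 90 D6.
Read back as big-endian, the last byte is least significant, giving 0x2D3B90D6.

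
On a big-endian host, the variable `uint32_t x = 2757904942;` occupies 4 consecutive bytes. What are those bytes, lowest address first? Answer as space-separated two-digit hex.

A4 62 4A 2E

2757904942 in hexadecimal, padded to 32 bits, is 0xA4624A2E.
Split into bytes (most-significant first): A4 62 4A 2E.
Big-endian stores the most-significant byte at the lowest address.
So the memory order matches the most-significant-first order: A4 62 4A 2E.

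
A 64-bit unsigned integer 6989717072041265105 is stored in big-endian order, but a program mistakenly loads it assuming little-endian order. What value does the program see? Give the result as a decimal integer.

6989717072041265105 in 64-bit hexadecimal is 0x610076A4D780C7D1.
Stored big-endian, the bytes at ascending addresses are 61 00 76 A4 D7 80 C7 D1.
Read back as little-endian, the first byte is least significant, giving 0xD1C780D7A4760061.
0xD1C780D7A4760061 = 15116192337957879905.

15116192337957879905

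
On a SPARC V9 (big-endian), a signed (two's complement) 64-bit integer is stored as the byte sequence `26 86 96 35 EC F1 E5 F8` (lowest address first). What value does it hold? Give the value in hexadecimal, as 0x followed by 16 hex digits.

0x26869635ECF1E5F8

Big-endian: lowest address holds the most-significant byte.
The bytes are already most-significant first: 0x26869635ECF1E5F8.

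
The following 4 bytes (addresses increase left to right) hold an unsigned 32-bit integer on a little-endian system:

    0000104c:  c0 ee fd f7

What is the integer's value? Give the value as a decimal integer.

Little-endian stores the least-significant byte at the lowest address.
Reassemble most-significant byte first: F7 FD EE C0 → 0xF7FDEEC0.
0xF7FDEEC0 = 4160614080.

4160614080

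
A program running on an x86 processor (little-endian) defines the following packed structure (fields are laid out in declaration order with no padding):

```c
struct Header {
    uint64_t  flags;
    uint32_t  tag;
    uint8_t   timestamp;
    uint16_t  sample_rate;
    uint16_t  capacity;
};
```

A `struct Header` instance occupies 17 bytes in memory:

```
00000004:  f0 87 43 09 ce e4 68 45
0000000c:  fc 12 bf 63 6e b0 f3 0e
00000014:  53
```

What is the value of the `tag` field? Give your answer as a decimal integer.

`tag` follows `flags` (8 bytes), so it starts at byte offset 8 and occupies 4 bytes.
Bytes at offsets 8..11: FC 12 BF 63.
Little-endian: lowest address holds the least-significant byte.
Reassemble most-significant byte first: 63 BF 12 FC → 0x63BF12FC.
0x63BF12FC = 1673466620.

1673466620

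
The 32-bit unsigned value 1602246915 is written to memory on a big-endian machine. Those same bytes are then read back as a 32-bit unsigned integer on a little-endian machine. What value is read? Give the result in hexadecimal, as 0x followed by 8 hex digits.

1602246915 in 32-bit hexadecimal is 0x5F805903.
Stored big-endian, the bytes at ascending addresses are 5F 80 59 03.
Read back as little-endian, the first byte is least significant, giving 0x0359805F.

0x0359805F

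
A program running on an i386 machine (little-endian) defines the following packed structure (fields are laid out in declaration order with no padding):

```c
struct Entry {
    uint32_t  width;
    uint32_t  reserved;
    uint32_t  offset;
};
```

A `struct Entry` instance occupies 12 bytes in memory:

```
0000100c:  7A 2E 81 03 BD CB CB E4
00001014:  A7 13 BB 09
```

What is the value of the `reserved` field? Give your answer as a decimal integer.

`reserved` follows `width` (4 bytes), so it starts at byte offset 4 and occupies 4 bytes.
Bytes at offsets 4..7: BD CB CB E4.
Little-endian stores the least-significant byte at the lowest address.
Reassemble most-significant byte first: E4 CB CB BD → 0xE4CBCBBD.
0xE4CBCBBD = 3838561213.

3838561213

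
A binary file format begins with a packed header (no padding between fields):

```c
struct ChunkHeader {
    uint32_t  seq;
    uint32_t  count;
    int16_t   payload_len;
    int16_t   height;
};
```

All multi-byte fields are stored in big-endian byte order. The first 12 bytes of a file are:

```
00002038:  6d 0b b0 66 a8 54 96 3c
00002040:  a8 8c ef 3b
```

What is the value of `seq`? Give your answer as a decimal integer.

`seq` is the first field, at byte offset 0, occupying 4 bytes.
Bytes at offsets 0..3: 6D 0B B0 66.
Big-endian: lowest address holds the most-significant byte.
The bytes are already most-significant first: 0x6D0BB066.
0x6D0BB066 = 1829482598.

1829482598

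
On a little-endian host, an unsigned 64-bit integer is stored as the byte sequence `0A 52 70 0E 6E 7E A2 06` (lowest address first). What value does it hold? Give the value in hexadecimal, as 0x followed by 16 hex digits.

0x06A27E6E0E70520A

In little-endian order the low byte comes first in memory.
Reassemble most-significant byte first: 06 A2 7E 6E 0E 70 52 0A → 0x06A27E6E0E70520A.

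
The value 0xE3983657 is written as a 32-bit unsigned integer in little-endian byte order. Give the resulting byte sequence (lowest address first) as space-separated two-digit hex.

Split into bytes (most-significant first): E3 98 36 57.
Little-endian: lowest address holds the least-significant byte.
So at ascending addresses the bytes are 57 36 98 E3.

57 36 98 E3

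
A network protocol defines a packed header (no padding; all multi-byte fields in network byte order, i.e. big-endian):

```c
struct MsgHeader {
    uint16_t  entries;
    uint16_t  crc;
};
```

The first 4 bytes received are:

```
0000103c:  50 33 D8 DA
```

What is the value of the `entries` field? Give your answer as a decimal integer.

20531

`entries` is the first field, at byte offset 0, occupying 2 bytes.
Bytes at offsets 0..1: 50 33.
Big-endian: lowest address holds the most-significant byte.
The bytes are already most-significant first: 0x5033.
0x5033 = 20531.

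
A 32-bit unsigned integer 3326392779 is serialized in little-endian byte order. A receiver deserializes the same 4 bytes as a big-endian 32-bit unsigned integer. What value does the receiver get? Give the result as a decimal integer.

3417916614

3326392779 in 32-bit hexadecimal is 0xC644B9CB.
Stored little-endian, the bytes at ascending addresses are CB B9 44 C6.
Read back as big-endian, the last byte is least significant, giving 0xCBB944C6.
0xCBB944C6 = 3417916614.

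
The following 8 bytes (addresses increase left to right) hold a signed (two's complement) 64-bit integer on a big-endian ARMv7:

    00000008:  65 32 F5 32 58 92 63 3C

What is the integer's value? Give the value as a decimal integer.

Big-endian: lowest address holds the most-significant byte.
The bytes are already most-significant first: 0x6532F5325892633C.
0x6532F5325892633C = 7292160343249412924.

7292160343249412924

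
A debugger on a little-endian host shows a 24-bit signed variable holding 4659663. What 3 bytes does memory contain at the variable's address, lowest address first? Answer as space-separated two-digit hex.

CF 19 47

4659663 in hexadecimal, padded to 24 bits, is 0x4719CF.
Split into bytes (most-significant first): 47 19 CF.
Little-endian stores the least-significant byte at the lowest address.
So at ascending addresses the bytes are CF 19 47.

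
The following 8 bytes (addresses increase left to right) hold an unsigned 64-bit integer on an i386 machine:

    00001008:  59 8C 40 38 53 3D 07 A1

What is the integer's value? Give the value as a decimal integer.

11603310392578706521

Little-endian: lowest address holds the least-significant byte.
Reassemble most-significant byte first: A1 07 3D 53 38 40 8C 59 → 0xA1073D5338408C59.
0xA1073D5338408C59 = 11603310392578706521.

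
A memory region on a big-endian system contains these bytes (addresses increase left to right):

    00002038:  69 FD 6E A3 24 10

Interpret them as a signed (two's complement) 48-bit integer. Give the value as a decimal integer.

In big-endian order the high byte comes first in memory.
The bytes are already most-significant first: 0x69FD6EA32410.
0x69FD6EA32410 = 116537203827728.

116537203827728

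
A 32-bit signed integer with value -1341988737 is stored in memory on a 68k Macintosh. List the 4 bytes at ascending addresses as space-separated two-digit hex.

B0 02 E0 7F

Two's complement of -1341988737 in 32 bits: 1341988737 = 0x4FFD1F81; invert → 0xB002E07E; add 1 → 0xB002E07F.
Split into bytes (most-significant first): B0 02 E0 7F.
Big-endian stores the most-significant byte at the lowest address.
So the memory order matches the most-significant-first order: B0 02 E0 7F.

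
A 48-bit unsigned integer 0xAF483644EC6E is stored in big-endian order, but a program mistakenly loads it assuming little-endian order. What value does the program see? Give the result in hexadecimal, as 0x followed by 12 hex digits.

0x6EEC443648AF

Stored big-endian, the bytes at ascending addresses are AF 48 36 44 EC 6E.
Read back as little-endian, the first byte is least significant, giving 0x6EEC443648AF.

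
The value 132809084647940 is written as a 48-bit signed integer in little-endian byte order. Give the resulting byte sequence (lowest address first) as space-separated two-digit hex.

04 3A 50 06 CA 78

132809084647940 in hexadecimal, padded to 48 bits, is 0x78CA06503A04.
Split into bytes (most-significant first): 78 CA 06 50 3A 04.
Little-endian: lowest address holds the least-significant byte.
So at ascending addresses the bytes are 04 3A 50 06 CA 78.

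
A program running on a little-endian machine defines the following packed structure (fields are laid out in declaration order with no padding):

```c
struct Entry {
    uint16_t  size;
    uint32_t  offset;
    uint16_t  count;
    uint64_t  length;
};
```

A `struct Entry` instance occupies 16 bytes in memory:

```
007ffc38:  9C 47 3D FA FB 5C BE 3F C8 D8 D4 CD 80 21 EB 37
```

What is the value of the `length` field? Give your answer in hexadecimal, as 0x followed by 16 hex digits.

0x37EB2180CDD4D8C8

`length` follows `size` (2 B), `offset` (4 B), `count` (2 B), so it starts at offset 2 + 4 + 2 = 8 and occupies 8 bytes.
Bytes at offsets 8..15: C8 D8 D4 CD 80 21 EB 37.
Little-endian stores the least-significant byte at the lowest address.
Reassemble most-significant byte first: 37 EB 21 80 CD D4 D8 C8 → 0x37EB2180CDD4D8C8.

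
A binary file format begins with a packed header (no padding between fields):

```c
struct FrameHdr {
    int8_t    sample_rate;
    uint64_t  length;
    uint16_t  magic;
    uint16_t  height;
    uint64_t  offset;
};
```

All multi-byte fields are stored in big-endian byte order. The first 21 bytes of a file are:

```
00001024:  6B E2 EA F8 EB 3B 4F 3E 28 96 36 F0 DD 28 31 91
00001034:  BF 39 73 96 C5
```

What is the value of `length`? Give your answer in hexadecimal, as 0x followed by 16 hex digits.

0xE2EAF8EB3B4F3E28

`length` follows `sample_rate` (1 byte), so it starts at byte offset 1 and occupies 8 bytes.
Bytes at offsets 1..8: E2 EA F8 EB 3B 4F 3E 28.
Big-endian: lowest address holds the most-significant byte.
The bytes are already most-significant first: 0xE2EAF8EB3B4F3E28.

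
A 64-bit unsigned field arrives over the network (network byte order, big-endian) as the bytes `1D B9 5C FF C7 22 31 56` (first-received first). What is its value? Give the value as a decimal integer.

2141845351418704214

In big-endian order the high byte comes first in memory.
The bytes are already most-significant first: 0x1DB95CFFC7223156.
0x1DB95CFFC7223156 = 2141845351418704214.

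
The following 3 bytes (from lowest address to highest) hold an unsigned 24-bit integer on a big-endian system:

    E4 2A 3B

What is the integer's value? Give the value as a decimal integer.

14953019

In big-endian order the high byte comes first in memory.
The bytes are already most-significant first: 0xE42A3B.
0xE42A3B = 14953019.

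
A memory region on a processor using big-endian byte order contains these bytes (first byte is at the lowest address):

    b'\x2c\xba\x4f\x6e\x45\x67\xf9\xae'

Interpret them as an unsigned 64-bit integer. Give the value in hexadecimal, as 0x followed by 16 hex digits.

In big-endian order the high byte comes first in memory.
The bytes are already most-significant first: 0x2CBA4F6E4567F9AE.

0x2CBA4F6E4567F9AE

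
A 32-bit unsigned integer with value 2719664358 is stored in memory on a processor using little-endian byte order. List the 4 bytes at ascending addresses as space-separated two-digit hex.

2719664358 in hexadecimal, padded to 32 bits, is 0xA21AC8E6.
Split into bytes (most-significant first): A2 1A C8 E6.
In little-endian order the low byte comes first in memory.
So at ascending addresses the bytes are E6 C8 1A A2.

E6 C8 1A A2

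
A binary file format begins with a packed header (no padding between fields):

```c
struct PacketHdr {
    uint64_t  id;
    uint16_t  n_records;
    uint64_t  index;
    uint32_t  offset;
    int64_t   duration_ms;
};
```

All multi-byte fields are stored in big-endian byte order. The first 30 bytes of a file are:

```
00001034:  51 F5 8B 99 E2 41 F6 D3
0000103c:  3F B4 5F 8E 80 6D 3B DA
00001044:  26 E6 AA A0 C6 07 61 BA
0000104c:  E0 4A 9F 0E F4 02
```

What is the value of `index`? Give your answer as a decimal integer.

`index` follows `id` (8 B), `n_records` (2 B), so it starts at offset 8 + 2 = 10 and occupies 8 bytes.
Bytes at offsets 10..17: 5F 8E 80 6D 3B DA 26 E6.
Big-endian stores the most-significant byte at the lowest address.
The bytes are already most-significant first: 0x5F8E806D3BDA26E6.
0x5F8E806D3BDA26E6 = 6885582086940010214.

6885582086940010214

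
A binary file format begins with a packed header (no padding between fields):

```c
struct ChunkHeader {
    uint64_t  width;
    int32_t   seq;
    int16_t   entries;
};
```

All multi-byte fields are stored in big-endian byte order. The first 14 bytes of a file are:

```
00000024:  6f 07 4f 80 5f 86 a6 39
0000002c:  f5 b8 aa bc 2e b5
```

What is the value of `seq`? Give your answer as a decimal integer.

-172447044

`seq` follows `width` (8 bytes), so it starts at byte offset 8 and occupies 4 bytes.
Bytes at offsets 8..11: F5 B8 AA BC.
Big-endian: lowest address holds the most-significant byte.
The bytes are already most-significant first: 0xF5B8AABC.
Top bit is set, so as a signed 32-bit value this is 0xF5B8AABC − 2^32 = -172447044.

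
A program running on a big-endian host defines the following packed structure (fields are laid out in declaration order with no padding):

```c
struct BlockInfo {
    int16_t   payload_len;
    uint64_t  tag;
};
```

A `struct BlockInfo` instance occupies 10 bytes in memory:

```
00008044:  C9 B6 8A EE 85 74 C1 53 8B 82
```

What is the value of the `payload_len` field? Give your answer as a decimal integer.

`payload_len` is the first field, at byte offset 0, occupying 2 bytes.
Bytes at offsets 0..1: C9 B6.
In big-endian order the high byte comes first in memory.
The bytes are already most-significant first: 0xC9B6.
Top bit is set, so as a signed 16-bit value this is 0xC9B6 − 2^16 = -13898.

-13898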